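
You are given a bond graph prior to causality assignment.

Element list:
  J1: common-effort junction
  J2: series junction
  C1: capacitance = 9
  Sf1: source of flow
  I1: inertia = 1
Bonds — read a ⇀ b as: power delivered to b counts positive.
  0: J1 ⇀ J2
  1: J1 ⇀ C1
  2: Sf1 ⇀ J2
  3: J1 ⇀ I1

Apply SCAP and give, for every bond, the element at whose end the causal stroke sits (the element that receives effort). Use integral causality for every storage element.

bond 2 stroke at Sf1  (source Sf1 imposes f)
bond 0 stroke at J2  (J2: bond 2 brought flow, rest push out)
bond 1 stroke at J1  (C1 integral (e out))
bond 3 stroke at I1  (J1: bond 1 brought effort, rest push out)

bond 0 →J2
bond 1 →J1
bond 2 →Sf1
bond 3 →I1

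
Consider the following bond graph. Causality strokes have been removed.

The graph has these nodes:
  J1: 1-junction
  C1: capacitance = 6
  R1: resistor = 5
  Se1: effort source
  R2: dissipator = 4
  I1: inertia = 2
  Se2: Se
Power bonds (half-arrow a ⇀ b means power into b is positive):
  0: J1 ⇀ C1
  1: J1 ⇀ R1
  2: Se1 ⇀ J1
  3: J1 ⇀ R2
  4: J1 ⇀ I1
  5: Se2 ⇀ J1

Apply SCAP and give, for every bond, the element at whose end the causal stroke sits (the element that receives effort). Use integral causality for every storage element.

b0 |J1
b1 |J1
b2 |J1
b3 |J1
b4 |I1
b5 |J1

#2 stroke→J1  (source Se1 imposes e)
#5 stroke→J1  (source Se2 imposes e)
#0 stroke→J1  (C1 outputs effort q/C1)
#4 stroke→I1  (I1: I, integral causality)
#1 stroke→J1  (J1: bond 4 brought flow, rest push out)
#3 stroke→J1  (1-jn J1 has f-setter on 4)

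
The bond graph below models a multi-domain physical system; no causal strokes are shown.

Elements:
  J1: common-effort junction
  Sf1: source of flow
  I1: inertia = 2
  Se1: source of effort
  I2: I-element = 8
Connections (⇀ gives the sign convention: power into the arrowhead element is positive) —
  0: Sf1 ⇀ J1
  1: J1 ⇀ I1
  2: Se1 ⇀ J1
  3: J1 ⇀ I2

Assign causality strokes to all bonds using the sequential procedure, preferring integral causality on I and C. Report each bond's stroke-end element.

bond 0 stroke at Sf1  (Sf1 fixes flow; stroke at Sf1)
bond 2 stroke at J1  (Se1: effort source, stroke at far end)
bond 1 stroke at I1  (J1 effort already set via bond 2)
bond 3 stroke at I2  (common-e at J1 fixed by 2)

#0 stroke at Sf1
#1 stroke at I1
#2 stroke at J1
#3 stroke at I2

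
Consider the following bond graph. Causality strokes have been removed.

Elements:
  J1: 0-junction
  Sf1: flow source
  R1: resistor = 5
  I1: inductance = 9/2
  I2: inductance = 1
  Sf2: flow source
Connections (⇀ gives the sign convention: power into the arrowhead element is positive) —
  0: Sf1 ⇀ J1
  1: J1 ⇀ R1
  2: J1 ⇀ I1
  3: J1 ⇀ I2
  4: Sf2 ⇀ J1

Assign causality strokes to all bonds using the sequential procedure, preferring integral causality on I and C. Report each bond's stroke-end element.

#0 |Sf1
#1 |J1
#2 |I1
#3 |I2
#4 |Sf2

bond 0 →Sf1  (Sf1: flow source, stroke at near end)
bond 4 →Sf2  (Sf2: flow source, stroke at near end)
bond 2 →I1  (I1: I, integral causality)
bond 3 →I2  (prefer integral on I2)
bond 1 →J1  (J1: last free bond brings effort in)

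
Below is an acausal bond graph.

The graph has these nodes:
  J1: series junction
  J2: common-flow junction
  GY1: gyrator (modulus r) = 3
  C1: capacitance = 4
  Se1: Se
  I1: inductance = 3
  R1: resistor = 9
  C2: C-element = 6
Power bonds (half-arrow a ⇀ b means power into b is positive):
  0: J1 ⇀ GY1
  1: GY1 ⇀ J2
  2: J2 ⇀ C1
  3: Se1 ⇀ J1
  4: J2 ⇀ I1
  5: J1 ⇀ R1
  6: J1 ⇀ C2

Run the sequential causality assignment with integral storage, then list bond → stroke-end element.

b0 |J1
b1 |J2
b2 |J2
b3 |J1
b4 |I1
b5 |R1
b6 |J1

β3 →J1  (Se1 fixes effort; stroke away)
β2 →J2  (C1: C, integral causality)
β4 →I1  (I1: I, integral causality)
β1 →J2  (common-f at J2 fixed by 4)
β0 →J1  (through GY1, causality inverts; strokes same side of GY1)
β6 →J1  (C2: C, integral causality)
β5 →R1  (J1: last free bond brings flow in)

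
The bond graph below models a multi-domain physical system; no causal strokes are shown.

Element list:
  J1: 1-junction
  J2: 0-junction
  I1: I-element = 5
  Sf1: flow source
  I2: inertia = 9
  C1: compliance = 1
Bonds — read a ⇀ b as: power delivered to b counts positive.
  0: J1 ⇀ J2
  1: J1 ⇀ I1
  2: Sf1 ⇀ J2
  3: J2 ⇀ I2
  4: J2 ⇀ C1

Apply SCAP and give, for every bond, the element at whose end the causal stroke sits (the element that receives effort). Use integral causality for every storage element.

β2 stroke→Sf1  (Sf1: flow source, stroke at near end)
β1 stroke→I1  (I1 outputs flow p/I1)
β0 stroke→J1  (J1 flow already set via bond 1)
β3 stroke→I2  (I2 outputs flow p/I2)
β4 stroke→J2  (J2: last free bond brings effort in)

bond 0 stroke→J1
bond 1 stroke→I1
bond 2 stroke→Sf1
bond 3 stroke→I2
bond 4 stroke→J2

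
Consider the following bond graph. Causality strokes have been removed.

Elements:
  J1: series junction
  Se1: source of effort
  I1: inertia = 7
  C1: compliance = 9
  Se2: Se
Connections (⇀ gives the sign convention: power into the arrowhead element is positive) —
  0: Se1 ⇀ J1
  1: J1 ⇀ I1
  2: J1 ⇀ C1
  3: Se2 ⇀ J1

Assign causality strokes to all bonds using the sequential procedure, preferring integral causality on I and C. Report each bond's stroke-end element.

bond 0 →J1  (source Se1 imposes e)
bond 3 →J1  (Se2 fixes effort; stroke away)
bond 1 →I1  (I1 outputs flow p/I1)
bond 2 →J1  (J1 flow already set via bond 1)

#0 →J1
#1 →I1
#2 →J1
#3 →J1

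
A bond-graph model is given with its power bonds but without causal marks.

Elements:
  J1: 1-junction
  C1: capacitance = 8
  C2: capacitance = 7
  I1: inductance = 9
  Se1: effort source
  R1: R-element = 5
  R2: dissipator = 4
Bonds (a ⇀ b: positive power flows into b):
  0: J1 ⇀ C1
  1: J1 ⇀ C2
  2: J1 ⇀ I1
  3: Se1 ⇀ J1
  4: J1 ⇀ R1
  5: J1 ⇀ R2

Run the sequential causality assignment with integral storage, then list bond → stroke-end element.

#3 stroke at J1  (source Se1 imposes e)
#0 stroke at J1  (C1 integral (e out))
#1 stroke at J1  (prefer integral on C2)
#2 stroke at I1  (prefer integral on I1)
#4 stroke at J1  (common-f at J1 fixed by 2)
#5 stroke at J1  (1-jn J1 has f-setter on 2)

bond 0 |J1
bond 1 |J1
bond 2 |I1
bond 3 |J1
bond 4 |J1
bond 5 |J1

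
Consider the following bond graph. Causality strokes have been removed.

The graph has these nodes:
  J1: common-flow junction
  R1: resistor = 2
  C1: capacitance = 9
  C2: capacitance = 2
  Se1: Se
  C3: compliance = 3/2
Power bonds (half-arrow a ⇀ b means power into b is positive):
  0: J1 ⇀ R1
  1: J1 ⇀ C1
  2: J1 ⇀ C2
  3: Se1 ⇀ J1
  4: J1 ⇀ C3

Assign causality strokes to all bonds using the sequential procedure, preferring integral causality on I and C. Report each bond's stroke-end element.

#0 →R1
#1 →J1
#2 →J1
#3 →J1
#4 →J1

β3 stroke→J1  (source Se1 imposes e)
β1 stroke→J1  (C1 outputs effort q/C1)
β2 stroke→J1  (C2 outputs effort q/C2)
β4 stroke→J1  (prefer integral on C3)
β0 stroke→R1  (closing 1-jn rule on J1)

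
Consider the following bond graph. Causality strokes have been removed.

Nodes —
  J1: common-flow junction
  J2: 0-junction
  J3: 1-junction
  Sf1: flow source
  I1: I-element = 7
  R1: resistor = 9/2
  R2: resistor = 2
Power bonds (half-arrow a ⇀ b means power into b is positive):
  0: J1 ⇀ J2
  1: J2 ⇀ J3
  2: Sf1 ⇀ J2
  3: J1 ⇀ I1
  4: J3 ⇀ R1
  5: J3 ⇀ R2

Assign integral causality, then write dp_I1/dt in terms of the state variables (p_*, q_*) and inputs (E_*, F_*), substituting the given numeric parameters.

b2 stroke→Sf1  (Sf1 fixes flow; stroke at Sf1)
b3 stroke→I1  (I1: I, integral causality)
b0 stroke→J1  (common-f at J1 fixed by 3)
b1 stroke→J2  (closing 0-jn rule on J2)
b4 stroke→J3  (common-f at J3 fixed by 1)
b5 stroke→J3  (common-f at J3 fixed by 1)

dp_I1/dt = -13*F_Sf1/2 - 13*p_I1/14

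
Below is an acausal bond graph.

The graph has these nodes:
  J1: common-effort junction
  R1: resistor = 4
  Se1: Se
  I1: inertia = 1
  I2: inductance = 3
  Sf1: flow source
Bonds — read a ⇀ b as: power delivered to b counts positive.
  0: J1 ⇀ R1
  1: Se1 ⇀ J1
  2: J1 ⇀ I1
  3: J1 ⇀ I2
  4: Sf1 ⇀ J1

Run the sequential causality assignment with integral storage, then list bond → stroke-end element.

#1 |J1  (source Se1 imposes e)
#4 |Sf1  (Sf1: flow source, stroke at near end)
#0 |R1  (J1: bond 1 brought effort, rest push out)
#2 |I1  (common-e at J1 fixed by 1)
#3 |I2  (J1: bond 1 brought effort, rest push out)

#0 |R1
#1 |J1
#2 |I1
#3 |I2
#4 |Sf1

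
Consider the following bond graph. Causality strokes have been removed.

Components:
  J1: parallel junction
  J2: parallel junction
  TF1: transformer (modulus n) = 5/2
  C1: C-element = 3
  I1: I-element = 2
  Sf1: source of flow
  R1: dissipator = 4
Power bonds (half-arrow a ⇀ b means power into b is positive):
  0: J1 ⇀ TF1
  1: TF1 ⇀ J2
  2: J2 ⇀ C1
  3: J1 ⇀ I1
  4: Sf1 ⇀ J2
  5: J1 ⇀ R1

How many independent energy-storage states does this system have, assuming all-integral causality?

2  (C1, I1 all integral)

bond 4 |Sf1  (Sf1: flow source, stroke at near end)
bond 2 |J2  (prefer integral on C1)
bond 1 |TF1  (0-jn J2 has e-setter on 2)
bond 0 |J1  (through TF1, causality passes straight; one stroke at TF1)
bond 3 |I1  (J1 effort already set via bond 0)
bond 5 |R1  (J1: bond 0 brought effort, rest push out)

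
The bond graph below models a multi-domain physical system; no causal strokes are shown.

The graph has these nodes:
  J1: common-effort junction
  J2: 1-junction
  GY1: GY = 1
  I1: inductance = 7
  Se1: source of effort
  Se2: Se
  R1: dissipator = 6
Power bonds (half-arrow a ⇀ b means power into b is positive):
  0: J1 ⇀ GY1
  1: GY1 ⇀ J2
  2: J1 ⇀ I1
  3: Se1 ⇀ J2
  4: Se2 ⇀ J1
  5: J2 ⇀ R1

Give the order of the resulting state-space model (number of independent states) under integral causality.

1  (I1 all integral)

β3 stroke at J2  (Se1: effort source, stroke at far end)
β4 stroke at J1  (source Se2 imposes e)
β0 stroke at GY1  (J1: bond 4 brought effort, rest push out)
β2 stroke at I1  (J1: bond 4 brought effort, rest push out)
β1 stroke at GY1  (GY1 both-in/both-out from 0)
β5 stroke at J2  (J2: bond 1 brought flow, rest push out)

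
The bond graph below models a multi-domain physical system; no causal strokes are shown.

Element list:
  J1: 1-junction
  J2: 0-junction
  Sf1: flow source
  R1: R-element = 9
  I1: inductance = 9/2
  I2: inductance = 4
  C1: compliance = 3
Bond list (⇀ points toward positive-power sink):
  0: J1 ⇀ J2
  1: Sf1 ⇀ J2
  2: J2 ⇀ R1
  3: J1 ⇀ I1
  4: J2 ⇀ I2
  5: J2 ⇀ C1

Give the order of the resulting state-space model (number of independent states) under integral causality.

3  (C1, I1, I2 all integral)

β1 stroke→Sf1  (source Sf1 imposes f)
β3 stroke→I1  (prefer integral on I1)
β0 stroke→J1  (J1 flow already set via bond 3)
β4 stroke→I2  (I2 integral (f out))
β5 stroke→J2  (C1: C, integral causality)
β2 stroke→R1  (J2 effort already set via bond 5)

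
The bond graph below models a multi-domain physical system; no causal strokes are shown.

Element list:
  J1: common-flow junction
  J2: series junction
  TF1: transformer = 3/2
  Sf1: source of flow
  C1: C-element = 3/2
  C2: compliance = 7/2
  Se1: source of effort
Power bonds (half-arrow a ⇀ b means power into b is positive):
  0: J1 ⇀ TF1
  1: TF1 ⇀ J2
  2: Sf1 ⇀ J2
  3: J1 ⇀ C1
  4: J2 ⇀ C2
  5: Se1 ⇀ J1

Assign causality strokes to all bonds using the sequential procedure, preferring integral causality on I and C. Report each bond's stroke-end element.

bond 0 stroke at TF1
bond 1 stroke at J2
bond 2 stroke at Sf1
bond 3 stroke at J1
bond 4 stroke at J2
bond 5 stroke at J1

b2 →Sf1  (Sf1: flow source, stroke at near end)
b5 →J1  (Se1: effort source, stroke at far end)
b1 →J2  (1-jn J2 has f-setter on 2)
b4 →J2  (1-jn J2 has f-setter on 2)
b0 →TF1  (through TF1, causality passes straight; one stroke at TF1)
b3 →J1  (J1: bond 0 brought flow, rest push out)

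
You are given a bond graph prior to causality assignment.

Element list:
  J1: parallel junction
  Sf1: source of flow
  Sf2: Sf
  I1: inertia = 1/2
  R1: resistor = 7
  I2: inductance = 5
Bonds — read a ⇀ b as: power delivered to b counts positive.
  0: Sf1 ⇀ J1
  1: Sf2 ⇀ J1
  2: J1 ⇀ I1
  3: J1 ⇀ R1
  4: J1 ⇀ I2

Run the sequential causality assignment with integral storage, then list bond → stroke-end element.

bond 0 stroke at Sf1
bond 1 stroke at Sf2
bond 2 stroke at I1
bond 3 stroke at J1
bond 4 stroke at I2

bond 0 →Sf1  (Sf1 (Sf) sets flow on bond)
bond 1 →Sf2  (Sf2: flow source, stroke at near end)
bond 2 →I1  (prefer integral on I1)
bond 4 →I2  (prefer integral on I2)
bond 3 →J1  (J1 needs exactly one e-in)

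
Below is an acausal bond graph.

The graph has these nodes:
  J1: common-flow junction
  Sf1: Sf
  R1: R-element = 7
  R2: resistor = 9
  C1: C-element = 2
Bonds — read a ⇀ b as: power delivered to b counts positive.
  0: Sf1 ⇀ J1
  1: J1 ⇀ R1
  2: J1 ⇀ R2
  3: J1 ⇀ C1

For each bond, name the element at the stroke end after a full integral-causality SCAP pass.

β0 |Sf1
β1 |J1
β2 |J1
β3 |J1

bond 0 stroke→Sf1  (Sf1 fixes flow; stroke at Sf1)
bond 1 stroke→J1  (1-jn J1 has f-setter on 0)
bond 2 stroke→J1  (J1 flow already set via bond 0)
bond 3 stroke→J1  (J1 flow already set via bond 0)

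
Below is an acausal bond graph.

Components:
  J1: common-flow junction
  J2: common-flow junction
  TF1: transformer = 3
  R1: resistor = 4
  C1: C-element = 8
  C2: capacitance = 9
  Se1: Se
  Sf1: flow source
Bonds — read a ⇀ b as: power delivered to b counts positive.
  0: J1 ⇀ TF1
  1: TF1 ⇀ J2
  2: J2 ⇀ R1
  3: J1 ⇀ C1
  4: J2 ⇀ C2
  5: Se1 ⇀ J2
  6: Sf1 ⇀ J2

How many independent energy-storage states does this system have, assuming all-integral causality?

2  (C1, C2 all integral)

bond 5 |J2  (source Se1 imposes e)
bond 6 |Sf1  (Sf1: flow source, stroke at near end)
bond 1 |J2  (J2: bond 6 brought flow, rest push out)
bond 2 |J2  (J2 flow already set via bond 6)
bond 4 |J2  (1-jn J2 has f-setter on 6)
bond 0 |TF1  (through TF1, causality passes straight; one stroke at TF1)
bond 3 |J1  (1-jn J1 has f-setter on 0)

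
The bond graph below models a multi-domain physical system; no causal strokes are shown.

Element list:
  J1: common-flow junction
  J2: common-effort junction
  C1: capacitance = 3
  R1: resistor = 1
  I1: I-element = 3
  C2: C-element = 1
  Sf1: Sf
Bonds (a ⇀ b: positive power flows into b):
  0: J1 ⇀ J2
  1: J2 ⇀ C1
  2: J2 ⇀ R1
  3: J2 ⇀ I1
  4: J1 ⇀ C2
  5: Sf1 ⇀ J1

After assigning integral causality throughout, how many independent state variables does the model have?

3  (C1, C2, I1 all integral)

b5 →Sf1  (source Sf1 imposes f)
b0 →J1  (common-f at J1 fixed by 5)
b4 →J1  (1-jn J1 has f-setter on 5)
b1 →J2  (prefer integral on C1)
b2 →R1  (0-jn J2 has e-setter on 1)
b3 →I1  (common-e at J2 fixed by 1)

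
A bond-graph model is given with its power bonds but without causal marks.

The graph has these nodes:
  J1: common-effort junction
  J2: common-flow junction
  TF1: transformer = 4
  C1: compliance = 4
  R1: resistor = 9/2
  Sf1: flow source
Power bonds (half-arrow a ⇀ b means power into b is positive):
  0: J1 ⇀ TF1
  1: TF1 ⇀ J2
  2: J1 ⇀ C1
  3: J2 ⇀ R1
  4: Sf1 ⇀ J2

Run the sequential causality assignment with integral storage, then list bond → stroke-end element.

#4 stroke→Sf1  (Sf1 fixes flow; stroke at Sf1)
#1 stroke→J2  (common-f at J2 fixed by 4)
#3 stroke→J2  (common-f at J2 fixed by 4)
#0 stroke→TF1  (TF1: transformer flips bond 1)
#2 stroke→J1  (J1 needs exactly one e-in)

b0 stroke→TF1
b1 stroke→J2
b2 stroke→J1
b3 stroke→J2
b4 stroke→Sf1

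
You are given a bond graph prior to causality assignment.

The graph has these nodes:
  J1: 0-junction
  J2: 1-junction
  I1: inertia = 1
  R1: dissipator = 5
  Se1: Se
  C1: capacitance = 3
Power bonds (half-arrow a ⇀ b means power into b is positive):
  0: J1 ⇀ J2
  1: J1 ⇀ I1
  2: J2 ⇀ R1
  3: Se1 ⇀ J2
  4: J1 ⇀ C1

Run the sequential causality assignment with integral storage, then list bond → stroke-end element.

b3 |J2  (Se1: effort source, stroke at far end)
b1 |I1  (I1 outputs flow p/I1)
b4 |J1  (C1 outputs effort q/C1)
b0 |J2  (J1 effort already set via bond 4)
b2 |R1  (J2 needs exactly one f-in)

#0 stroke→J2
#1 stroke→I1
#2 stroke→R1
#3 stroke→J2
#4 stroke→J1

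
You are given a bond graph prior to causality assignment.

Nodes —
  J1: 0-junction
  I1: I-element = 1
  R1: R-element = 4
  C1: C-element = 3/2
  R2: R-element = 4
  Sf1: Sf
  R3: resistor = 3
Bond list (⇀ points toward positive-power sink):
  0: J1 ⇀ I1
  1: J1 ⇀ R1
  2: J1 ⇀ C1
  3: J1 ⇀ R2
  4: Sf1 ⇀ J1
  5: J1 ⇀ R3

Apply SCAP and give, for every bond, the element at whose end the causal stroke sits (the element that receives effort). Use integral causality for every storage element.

b0 stroke→I1
b1 stroke→R1
b2 stroke→J1
b3 stroke→R2
b4 stroke→Sf1
b5 stroke→R3

b4 stroke→Sf1  (Sf1 (Sf) sets flow on bond)
b0 stroke→I1  (prefer integral on I1)
b2 stroke→J1  (C1: C, integral causality)
b1 stroke→R1  (common-e at J1 fixed by 2)
b3 stroke→R2  (0-jn J1 has e-setter on 2)
b5 stroke→R3  (J1 effort already set via bond 2)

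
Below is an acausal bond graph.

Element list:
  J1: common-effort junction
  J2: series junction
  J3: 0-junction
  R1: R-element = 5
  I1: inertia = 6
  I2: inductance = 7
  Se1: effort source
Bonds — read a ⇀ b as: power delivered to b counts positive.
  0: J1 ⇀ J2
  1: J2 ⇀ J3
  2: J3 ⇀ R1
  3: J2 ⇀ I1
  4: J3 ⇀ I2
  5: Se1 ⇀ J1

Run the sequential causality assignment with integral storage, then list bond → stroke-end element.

β5 stroke→J1  (Se1 (Se) sets effort on bond)
β0 stroke→J2  (J1: bond 5 brought effort, rest push out)
β3 stroke→I1  (I1 integral (f out))
β1 stroke→J2  (J2 flow already set via bond 3)
β4 stroke→I2  (I2: I, integral causality)
β2 stroke→J3  (closing 0-jn rule on J3)

#0 stroke→J2
#1 stroke→J2
#2 stroke→J3
#3 stroke→I1
#4 stroke→I2
#5 stroke→J1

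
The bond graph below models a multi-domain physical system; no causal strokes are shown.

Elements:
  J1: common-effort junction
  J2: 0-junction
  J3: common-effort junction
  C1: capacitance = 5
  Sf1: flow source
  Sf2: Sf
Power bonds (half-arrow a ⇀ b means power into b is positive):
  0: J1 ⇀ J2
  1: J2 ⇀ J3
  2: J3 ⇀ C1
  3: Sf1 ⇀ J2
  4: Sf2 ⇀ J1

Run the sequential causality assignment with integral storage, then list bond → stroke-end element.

bond 3 |Sf1  (source Sf1 imposes f)
bond 4 |Sf2  (Sf2: flow source, stroke at near end)
bond 0 |J1  (J1 needs exactly one e-in)
bond 1 |J2  (closing 0-jn rule on J2)
bond 2 |J3  (closing 0-jn rule on J3)

#0 |J1
#1 |J2
#2 |J3
#3 |Sf1
#4 |Sf2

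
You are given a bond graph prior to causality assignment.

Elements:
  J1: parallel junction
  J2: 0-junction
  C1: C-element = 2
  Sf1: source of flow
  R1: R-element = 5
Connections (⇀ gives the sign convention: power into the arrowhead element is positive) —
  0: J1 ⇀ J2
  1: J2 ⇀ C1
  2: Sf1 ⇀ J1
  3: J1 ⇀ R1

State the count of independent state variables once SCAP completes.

#2 stroke→Sf1  (source Sf1 imposes f)
#1 stroke→J2  (C1 outputs effort q/C1)
#0 stroke→J1  (J2: bond 1 brought effort, rest push out)
#3 stroke→R1  (0-jn J1 has e-setter on 0)

1  (C1 all integral)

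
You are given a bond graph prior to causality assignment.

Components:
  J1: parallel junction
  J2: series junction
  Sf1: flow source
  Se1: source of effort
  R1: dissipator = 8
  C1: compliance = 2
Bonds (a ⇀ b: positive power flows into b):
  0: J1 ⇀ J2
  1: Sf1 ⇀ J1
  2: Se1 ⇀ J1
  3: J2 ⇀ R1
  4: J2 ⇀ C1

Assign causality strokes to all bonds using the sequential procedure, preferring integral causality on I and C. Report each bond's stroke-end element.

bond 1 →Sf1  (source Sf1 imposes f)
bond 2 →J1  (Se1 fixes effort; stroke away)
bond 0 →J2  (J1 effort already set via bond 2)
bond 4 →J2  (C1 outputs effort q/C1)
bond 3 →R1  (J2 needs exactly one f-in)

bond 0 stroke→J2
bond 1 stroke→Sf1
bond 2 stroke→J1
bond 3 stroke→R1
bond 4 stroke→J2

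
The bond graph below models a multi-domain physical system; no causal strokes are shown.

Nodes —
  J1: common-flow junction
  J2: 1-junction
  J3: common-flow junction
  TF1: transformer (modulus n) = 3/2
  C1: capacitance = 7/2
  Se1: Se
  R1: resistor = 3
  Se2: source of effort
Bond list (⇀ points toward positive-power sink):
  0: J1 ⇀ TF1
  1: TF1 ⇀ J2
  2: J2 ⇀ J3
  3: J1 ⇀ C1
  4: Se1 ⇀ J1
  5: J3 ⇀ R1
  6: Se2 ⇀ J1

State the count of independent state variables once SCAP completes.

1  (C1 all integral)

#4 stroke→J1  (Se1: effort source, stroke at far end)
#6 stroke→J1  (source Se2 imposes e)
#3 stroke→J1  (C1: C, integral causality)
#0 stroke→TF1  (only one flow-in slot at J1)
#1 stroke→J2  (TF1: transformer flips bond 0)
#2 stroke→J3  (J2 needs exactly one f-in)
#5 stroke→R1  (closing 1-jn rule on J3)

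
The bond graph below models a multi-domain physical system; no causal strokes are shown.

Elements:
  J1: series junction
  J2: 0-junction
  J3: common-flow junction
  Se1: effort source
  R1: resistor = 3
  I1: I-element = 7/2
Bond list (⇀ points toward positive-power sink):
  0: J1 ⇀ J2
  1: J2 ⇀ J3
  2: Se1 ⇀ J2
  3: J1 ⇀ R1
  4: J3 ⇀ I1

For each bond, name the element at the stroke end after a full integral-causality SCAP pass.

β2 |J2  (Se1 fixes effort; stroke away)
β0 |J1  (0-jn J2 has e-setter on 2)
β1 |J3  (common-e at J2 fixed by 2)
β4 |I1  (closing 1-jn rule on J3)
β3 |R1  (closing 1-jn rule on J1)

bond 0 |J1
bond 1 |J3
bond 2 |J2
bond 3 |R1
bond 4 |I1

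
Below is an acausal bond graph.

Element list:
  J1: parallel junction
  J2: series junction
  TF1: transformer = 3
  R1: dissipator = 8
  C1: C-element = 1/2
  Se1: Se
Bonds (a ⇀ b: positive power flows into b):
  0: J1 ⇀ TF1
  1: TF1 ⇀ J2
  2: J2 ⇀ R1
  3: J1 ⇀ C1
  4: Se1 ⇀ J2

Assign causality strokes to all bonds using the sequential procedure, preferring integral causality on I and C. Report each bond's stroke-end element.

bond 0 |TF1
bond 1 |J2
bond 2 |R1
bond 3 |J1
bond 4 |J2

b4 stroke→J2  (Se1 fixes effort; stroke away)
b3 stroke→J1  (C1 integral (e out))
b0 stroke→TF1  (J1: bond 3 brought effort, rest push out)
b1 stroke→J2  (through TF1, causality passes straight; one stroke at TF1)
b2 stroke→R1  (J2 needs exactly one f-in)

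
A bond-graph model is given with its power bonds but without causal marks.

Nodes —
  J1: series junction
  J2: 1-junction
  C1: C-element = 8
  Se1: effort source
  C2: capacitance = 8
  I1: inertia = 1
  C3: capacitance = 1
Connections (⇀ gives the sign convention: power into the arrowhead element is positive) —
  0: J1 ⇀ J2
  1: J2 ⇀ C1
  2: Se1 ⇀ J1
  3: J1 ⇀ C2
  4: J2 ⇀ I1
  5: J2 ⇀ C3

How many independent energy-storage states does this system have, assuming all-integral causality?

4  (C1, C2, C3, I1 all integral)

β2 stroke at J1  (Se1: effort source, stroke at far end)
β1 stroke at J2  (C1 outputs effort q/C1)
β3 stroke at J1  (C2: C, integral causality)
β0 stroke at J2  (J1 needs exactly one f-in)
β4 stroke at I1  (prefer integral on I1)
β5 stroke at J2  (J2 flow already set via bond 4)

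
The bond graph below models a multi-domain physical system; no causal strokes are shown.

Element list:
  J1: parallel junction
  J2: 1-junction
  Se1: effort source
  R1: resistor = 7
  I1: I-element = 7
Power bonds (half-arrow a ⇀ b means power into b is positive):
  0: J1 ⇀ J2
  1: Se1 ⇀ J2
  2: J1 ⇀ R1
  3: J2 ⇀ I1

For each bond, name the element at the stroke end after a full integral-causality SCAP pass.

#1 |J2  (source Se1 imposes e)
#3 |I1  (I1: I, integral causality)
#0 |J2  (1-jn J2 has f-setter on 3)
#2 |J1  (J1 needs exactly one e-in)

β0 stroke→J2
β1 stroke→J2
β2 stroke→J1
β3 stroke→I1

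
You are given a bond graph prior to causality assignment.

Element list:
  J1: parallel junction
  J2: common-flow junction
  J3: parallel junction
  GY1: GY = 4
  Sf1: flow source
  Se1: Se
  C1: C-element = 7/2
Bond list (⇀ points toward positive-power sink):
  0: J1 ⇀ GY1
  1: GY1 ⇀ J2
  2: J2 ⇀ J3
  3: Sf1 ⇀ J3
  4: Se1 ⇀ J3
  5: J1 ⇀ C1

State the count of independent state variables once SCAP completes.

1  (C1 all integral)

b3 stroke→Sf1  (Sf1 fixes flow; stroke at Sf1)
b4 stroke→J3  (Se1 fixes effort; stroke away)
b2 stroke→J2  (J3 effort already set via bond 4)
b1 stroke→GY1  (closing 1-jn rule on J2)
b0 stroke→GY1  (GY GY1: same side as bond 1)
b5 stroke→J1  (J1 needs exactly one e-in)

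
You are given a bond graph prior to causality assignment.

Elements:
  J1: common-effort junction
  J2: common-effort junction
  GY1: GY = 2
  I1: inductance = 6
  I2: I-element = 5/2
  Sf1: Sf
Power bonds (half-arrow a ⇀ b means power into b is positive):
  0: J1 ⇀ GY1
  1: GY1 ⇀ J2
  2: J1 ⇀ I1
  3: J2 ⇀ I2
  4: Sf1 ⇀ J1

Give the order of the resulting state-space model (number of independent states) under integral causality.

bond 4 stroke→Sf1  (Sf1 fixes flow; stroke at Sf1)
bond 2 stroke→I1  (I1 integral (f out))
bond 0 stroke→J1  (J1 needs exactly one e-in)
bond 1 stroke→J2  (GY1: gyrator matches bond 0)
bond 3 stroke→I2  (J2 effort already set via bond 1)

2  (I1, I2 all integral)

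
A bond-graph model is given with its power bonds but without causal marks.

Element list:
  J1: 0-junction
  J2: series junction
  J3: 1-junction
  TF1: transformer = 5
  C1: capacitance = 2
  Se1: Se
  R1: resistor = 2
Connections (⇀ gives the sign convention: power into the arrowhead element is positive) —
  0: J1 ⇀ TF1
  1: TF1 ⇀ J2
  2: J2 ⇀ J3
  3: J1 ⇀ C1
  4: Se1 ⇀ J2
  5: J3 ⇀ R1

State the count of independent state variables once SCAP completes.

bond 4 stroke→J2  (Se1 (Se) sets effort on bond)
bond 3 stroke→J1  (prefer integral on C1)
bond 0 stroke→TF1  (common-e at J1 fixed by 3)
bond 1 stroke→J2  (TF1: transformer flips bond 0)
bond 2 stroke→J3  (J2: last free bond brings flow in)
bond 5 stroke→R1  (J3 needs exactly one f-in)

1  (C1 all integral)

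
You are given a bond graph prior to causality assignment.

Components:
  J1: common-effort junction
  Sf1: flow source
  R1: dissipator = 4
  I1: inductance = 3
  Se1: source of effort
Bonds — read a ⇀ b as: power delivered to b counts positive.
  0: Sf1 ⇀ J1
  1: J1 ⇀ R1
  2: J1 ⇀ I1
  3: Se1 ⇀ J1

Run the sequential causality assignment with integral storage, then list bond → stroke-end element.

#0 →Sf1
#1 →R1
#2 →I1
#3 →J1

#0 stroke→Sf1  (Sf1: flow source, stroke at near end)
#3 stroke→J1  (source Se1 imposes e)
#1 stroke→R1  (J1 effort already set via bond 3)
#2 stroke→I1  (J1 effort already set via bond 3)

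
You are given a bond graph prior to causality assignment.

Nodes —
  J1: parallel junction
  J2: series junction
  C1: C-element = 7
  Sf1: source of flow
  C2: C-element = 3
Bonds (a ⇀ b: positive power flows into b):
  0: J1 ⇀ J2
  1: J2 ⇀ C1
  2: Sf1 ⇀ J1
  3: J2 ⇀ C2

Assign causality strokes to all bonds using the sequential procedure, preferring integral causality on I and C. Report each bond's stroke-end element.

β0 →J1
β1 →J2
β2 →Sf1
β3 →J2

#2 →Sf1  (source Sf1 imposes f)
#0 →J1  (closing 0-jn rule on J1)
#1 →J2  (J2 flow already set via bond 0)
#3 →J2  (1-jn J2 has f-setter on 0)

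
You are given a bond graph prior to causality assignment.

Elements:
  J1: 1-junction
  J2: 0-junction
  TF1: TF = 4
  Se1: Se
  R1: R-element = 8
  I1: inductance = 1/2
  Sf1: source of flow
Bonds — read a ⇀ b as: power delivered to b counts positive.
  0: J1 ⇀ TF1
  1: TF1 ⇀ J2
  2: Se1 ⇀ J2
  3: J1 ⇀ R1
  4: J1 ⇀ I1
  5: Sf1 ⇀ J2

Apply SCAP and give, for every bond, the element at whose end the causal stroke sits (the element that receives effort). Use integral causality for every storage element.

β2 |J2  (Se1 (Se) sets effort on bond)
β5 |Sf1  (Sf1 fixes flow; stroke at Sf1)
β1 |TF1  (J2: bond 2 brought effort, rest push out)
β0 |J1  (TF1: transformer flips bond 1)
β4 |I1  (prefer integral on I1)
β3 |J1  (J1: bond 4 brought flow, rest push out)

bond 0 |J1
bond 1 |TF1
bond 2 |J2
bond 3 |J1
bond 4 |I1
bond 5 |Sf1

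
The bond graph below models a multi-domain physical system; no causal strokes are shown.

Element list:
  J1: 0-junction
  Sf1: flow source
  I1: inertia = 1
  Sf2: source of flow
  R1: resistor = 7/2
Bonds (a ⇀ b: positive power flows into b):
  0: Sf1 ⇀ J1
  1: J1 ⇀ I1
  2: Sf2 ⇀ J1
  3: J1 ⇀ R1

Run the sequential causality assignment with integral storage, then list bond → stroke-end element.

#0 →Sf1
#1 →I1
#2 →Sf2
#3 →J1

β0 |Sf1  (Sf1: flow source, stroke at near end)
β2 |Sf2  (Sf2 fixes flow; stroke at Sf2)
β1 |I1  (I1 integral (f out))
β3 |J1  (only one effort-in slot at J1)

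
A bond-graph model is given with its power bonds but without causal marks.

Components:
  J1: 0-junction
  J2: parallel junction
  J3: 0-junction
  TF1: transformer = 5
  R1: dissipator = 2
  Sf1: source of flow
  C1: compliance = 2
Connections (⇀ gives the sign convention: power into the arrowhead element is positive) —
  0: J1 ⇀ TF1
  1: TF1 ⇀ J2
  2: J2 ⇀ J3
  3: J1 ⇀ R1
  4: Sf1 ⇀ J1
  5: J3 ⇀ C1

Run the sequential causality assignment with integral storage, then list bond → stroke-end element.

bond 0 stroke at J1
bond 1 stroke at TF1
bond 2 stroke at J2
bond 3 stroke at R1
bond 4 stroke at Sf1
bond 5 stroke at J3

b4 →Sf1  (source Sf1 imposes f)
b5 →J3  (C1 outputs effort q/C1)
b2 →J2  (J3 effort already set via bond 5)
b1 →TF1  (0-jn J2 has e-setter on 2)
b0 →J1  (through TF1, causality passes straight; one stroke at TF1)
b3 →R1  (J1: bond 0 brought effort, rest push out)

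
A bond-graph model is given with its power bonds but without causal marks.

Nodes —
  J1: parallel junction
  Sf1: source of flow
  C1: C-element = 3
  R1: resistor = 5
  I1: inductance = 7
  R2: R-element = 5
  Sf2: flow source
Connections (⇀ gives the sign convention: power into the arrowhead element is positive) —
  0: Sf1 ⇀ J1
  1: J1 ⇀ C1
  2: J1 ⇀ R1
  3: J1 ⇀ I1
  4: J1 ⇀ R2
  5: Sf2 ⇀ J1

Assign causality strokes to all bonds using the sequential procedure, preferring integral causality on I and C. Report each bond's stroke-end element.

bond 0 stroke→Sf1
bond 1 stroke→J1
bond 2 stroke→R1
bond 3 stroke→I1
bond 4 stroke→R2
bond 5 stroke→Sf2

β0 stroke at Sf1  (Sf1 fixes flow; stroke at Sf1)
β5 stroke at Sf2  (Sf2 (Sf) sets flow on bond)
β1 stroke at J1  (prefer integral on C1)
β2 stroke at R1  (J1 effort already set via bond 1)
β3 stroke at I1  (common-e at J1 fixed by 1)
β4 stroke at R2  (J1 effort already set via bond 1)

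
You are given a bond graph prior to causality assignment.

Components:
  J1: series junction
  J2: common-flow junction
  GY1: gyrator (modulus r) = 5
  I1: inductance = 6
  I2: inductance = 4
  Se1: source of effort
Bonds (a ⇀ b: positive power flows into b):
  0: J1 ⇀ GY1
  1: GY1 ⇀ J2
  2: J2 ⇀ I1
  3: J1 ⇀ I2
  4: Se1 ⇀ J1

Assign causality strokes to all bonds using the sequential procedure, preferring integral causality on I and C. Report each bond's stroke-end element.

#4 |J1  (source Se1 imposes e)
#2 |I1  (I1 integral (f out))
#1 |J2  (common-f at J2 fixed by 2)
#0 |J1  (GY1: gyrator matches bond 1)
#3 |I2  (J1: last free bond brings flow in)

β0 →J1
β1 →J2
β2 →I1
β3 →I2
β4 →J1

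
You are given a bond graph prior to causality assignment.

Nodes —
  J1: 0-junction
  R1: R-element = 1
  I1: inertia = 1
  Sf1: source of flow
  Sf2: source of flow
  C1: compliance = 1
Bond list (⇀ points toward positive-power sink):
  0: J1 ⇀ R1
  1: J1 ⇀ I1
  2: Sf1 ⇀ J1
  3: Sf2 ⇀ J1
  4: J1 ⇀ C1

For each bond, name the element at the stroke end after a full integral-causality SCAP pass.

β0 →R1
β1 →I1
β2 →Sf1
β3 →Sf2
β4 →J1

b2 stroke at Sf1  (Sf1 (Sf) sets flow on bond)
b3 stroke at Sf2  (Sf2 fixes flow; stroke at Sf2)
b1 stroke at I1  (I1 integral (f out))
b4 stroke at J1  (C1 integral (e out))
b0 stroke at R1  (J1: bond 4 brought effort, rest push out)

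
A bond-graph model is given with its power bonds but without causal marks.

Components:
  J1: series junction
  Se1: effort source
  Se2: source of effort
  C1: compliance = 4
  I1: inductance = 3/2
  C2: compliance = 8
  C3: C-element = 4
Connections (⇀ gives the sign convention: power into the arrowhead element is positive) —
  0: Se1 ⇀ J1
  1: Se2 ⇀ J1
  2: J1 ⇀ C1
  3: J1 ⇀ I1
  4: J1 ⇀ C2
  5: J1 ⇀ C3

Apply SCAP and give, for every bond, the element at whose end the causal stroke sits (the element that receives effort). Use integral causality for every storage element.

β0 →J1
β1 →J1
β2 →J1
β3 →I1
β4 →J1
β5 →J1

bond 0 stroke at J1  (Se1 (Se) sets effort on bond)
bond 1 stroke at J1  (Se2: effort source, stroke at far end)
bond 2 stroke at J1  (prefer integral on C1)
bond 3 stroke at I1  (I1 integral (f out))
bond 4 stroke at J1  (common-f at J1 fixed by 3)
bond 5 stroke at J1  (J1 flow already set via bond 3)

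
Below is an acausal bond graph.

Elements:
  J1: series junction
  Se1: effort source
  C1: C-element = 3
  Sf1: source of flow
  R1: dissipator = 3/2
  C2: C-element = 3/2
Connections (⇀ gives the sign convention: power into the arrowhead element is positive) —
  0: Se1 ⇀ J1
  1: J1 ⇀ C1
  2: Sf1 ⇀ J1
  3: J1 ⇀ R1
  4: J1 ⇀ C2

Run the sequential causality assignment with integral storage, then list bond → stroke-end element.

β0 |J1  (Se1 (Se) sets effort on bond)
β2 |Sf1  (Sf1 fixes flow; stroke at Sf1)
β1 |J1  (J1: bond 2 brought flow, rest push out)
β3 |J1  (common-f at J1 fixed by 2)
β4 |J1  (J1 flow already set via bond 2)

#0 |J1
#1 |J1
#2 |Sf1
#3 |J1
#4 |J1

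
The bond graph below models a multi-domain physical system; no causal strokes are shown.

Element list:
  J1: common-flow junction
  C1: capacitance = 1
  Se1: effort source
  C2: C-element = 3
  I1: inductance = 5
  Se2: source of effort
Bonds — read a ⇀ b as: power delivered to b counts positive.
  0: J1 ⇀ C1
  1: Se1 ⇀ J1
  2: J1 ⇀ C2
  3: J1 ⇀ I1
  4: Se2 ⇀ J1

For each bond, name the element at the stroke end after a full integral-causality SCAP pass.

bond 0 stroke→J1
bond 1 stroke→J1
bond 2 stroke→J1
bond 3 stroke→I1
bond 4 stroke→J1

#1 stroke at J1  (source Se1 imposes e)
#4 stroke at J1  (Se2 (Se) sets effort on bond)
#0 stroke at J1  (C1 integral (e out))
#2 stroke at J1  (C2 outputs effort q/C2)
#3 stroke at I1  (only one flow-in slot at J1)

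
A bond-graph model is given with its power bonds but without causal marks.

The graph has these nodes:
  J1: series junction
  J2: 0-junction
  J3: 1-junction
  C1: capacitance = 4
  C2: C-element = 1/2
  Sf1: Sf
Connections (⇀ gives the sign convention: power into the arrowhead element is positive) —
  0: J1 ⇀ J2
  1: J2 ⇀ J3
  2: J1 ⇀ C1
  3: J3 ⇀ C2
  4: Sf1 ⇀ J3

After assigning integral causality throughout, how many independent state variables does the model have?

b4 |Sf1  (source Sf1 imposes f)
b1 |J3  (J3 flow already set via bond 4)
b3 |J3  (J3: bond 4 brought flow, rest push out)
b0 |J2  (closing 0-jn rule on J2)
b2 |J1  (J1: bond 0 brought flow, rest push out)

2  (C1, C2 all integral)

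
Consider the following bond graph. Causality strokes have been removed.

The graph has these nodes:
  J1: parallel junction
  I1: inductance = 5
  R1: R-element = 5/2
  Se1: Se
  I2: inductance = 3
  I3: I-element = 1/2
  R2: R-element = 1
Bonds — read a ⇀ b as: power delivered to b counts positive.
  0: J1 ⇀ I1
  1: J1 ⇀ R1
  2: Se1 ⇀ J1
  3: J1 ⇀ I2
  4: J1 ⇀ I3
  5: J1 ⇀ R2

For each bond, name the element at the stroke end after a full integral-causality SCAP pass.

bond 0 |I1
bond 1 |R1
bond 2 |J1
bond 3 |I2
bond 4 |I3
bond 5 |R2

b2 stroke at J1  (Se1 (Se) sets effort on bond)
b0 stroke at I1  (common-e at J1 fixed by 2)
b1 stroke at R1  (common-e at J1 fixed by 2)
b3 stroke at I2  (common-e at J1 fixed by 2)
b4 stroke at I3  (J1: bond 2 brought effort, rest push out)
b5 stroke at R2  (common-e at J1 fixed by 2)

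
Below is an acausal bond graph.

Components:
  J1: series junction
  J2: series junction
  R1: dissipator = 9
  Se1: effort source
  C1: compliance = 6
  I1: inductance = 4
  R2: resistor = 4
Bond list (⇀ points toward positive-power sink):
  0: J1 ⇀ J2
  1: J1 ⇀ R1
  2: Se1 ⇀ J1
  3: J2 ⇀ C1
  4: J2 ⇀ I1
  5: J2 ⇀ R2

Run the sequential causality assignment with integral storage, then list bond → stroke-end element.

β0 |J2
β1 |J1
β2 |J1
β3 |J2
β4 |I1
β5 |J2

bond 2 →J1  (Se1 (Se) sets effort on bond)
bond 3 →J2  (prefer integral on C1)
bond 4 →I1  (I1 integral (f out))
bond 0 →J2  (J2 flow already set via bond 4)
bond 5 →J2  (J2 flow already set via bond 4)
bond 1 →J1  (J1: bond 0 brought flow, rest push out)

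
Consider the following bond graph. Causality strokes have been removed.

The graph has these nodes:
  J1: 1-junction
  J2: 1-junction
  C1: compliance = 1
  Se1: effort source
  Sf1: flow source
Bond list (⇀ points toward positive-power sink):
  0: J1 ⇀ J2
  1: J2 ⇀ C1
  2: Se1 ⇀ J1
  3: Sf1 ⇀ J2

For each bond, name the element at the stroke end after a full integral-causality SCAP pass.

#2 |J1  (Se1 (Se) sets effort on bond)
#3 |Sf1  (Sf1 fixes flow; stroke at Sf1)
#0 |J2  (closing 1-jn rule on J1)
#1 |J2  (J2 flow already set via bond 3)

#0 stroke at J2
#1 stroke at J2
#2 stroke at J1
#3 stroke at Sf1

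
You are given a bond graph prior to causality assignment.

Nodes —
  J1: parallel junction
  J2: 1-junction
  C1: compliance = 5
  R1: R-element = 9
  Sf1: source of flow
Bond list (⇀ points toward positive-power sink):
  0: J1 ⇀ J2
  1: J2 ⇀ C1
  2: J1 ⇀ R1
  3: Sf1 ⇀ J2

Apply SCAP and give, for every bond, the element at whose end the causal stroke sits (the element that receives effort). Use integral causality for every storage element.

bond 0 |J2
bond 1 |J2
bond 2 |J1
bond 3 |Sf1

β3 →Sf1  (source Sf1 imposes f)
β0 →J2  (1-jn J2 has f-setter on 3)
β1 →J2  (J2: bond 3 brought flow, rest push out)
β2 →J1  (only one effort-in slot at J1)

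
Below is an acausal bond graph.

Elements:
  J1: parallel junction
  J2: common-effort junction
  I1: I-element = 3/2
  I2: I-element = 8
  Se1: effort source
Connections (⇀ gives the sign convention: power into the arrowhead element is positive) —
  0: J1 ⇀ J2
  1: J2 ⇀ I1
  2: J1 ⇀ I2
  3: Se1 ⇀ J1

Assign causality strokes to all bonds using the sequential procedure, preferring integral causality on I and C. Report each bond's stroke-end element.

#3 |J1  (Se1 (Se) sets effort on bond)
#0 |J2  (0-jn J1 has e-setter on 3)
#2 |I2  (0-jn J1 has e-setter on 3)
#1 |I1  (0-jn J2 has e-setter on 0)

#0 →J2
#1 →I1
#2 →I2
#3 →J1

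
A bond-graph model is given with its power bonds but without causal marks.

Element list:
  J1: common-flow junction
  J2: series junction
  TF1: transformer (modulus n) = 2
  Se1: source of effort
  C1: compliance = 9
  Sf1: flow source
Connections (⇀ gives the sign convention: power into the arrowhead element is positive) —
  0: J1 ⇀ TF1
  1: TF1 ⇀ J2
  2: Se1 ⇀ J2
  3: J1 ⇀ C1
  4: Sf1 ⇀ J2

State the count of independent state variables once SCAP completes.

1  (C1 all integral)

bond 2 stroke at J2  (Se1: effort source, stroke at far end)
bond 4 stroke at Sf1  (Sf1 fixes flow; stroke at Sf1)
bond 1 stroke at J2  (common-f at J2 fixed by 4)
bond 0 stroke at TF1  (TF TF1: opposite of bond 1)
bond 3 stroke at J1  (1-jn J1 has f-setter on 0)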